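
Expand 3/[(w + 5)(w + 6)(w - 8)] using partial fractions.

Using cover-up method: α = -3/13, β = 3/14, γ = 3/182
Result: (-3/13)/(w + 5) + (3/14)/(w + 6) + (3/182)/(w - 8)


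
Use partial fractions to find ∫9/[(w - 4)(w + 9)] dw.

Decompose: 9/[(w - 4)(w + 9)] = (9/13)/(w - 4) - (9/13)/(w + 9). Integrate each term: (9/13) ln|(w - 4)| - (9/13) ln|(w + 9)| + C


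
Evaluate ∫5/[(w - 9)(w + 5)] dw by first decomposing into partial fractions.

Decompose: 5/[(w - 9)(w + 5)] = (5/14)/(w - 9) - (5/14)/(w + 5). Integrate each term: (5/14) ln|(w - 9)| - (5/14) ln|(w + 5)| + C


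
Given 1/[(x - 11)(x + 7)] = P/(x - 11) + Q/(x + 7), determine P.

Cover-up at x = 11: P = 1/(11 + 7) = 1/18


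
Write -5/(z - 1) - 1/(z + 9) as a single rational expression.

Common denominator (z - 1)(z + 9). Numerator: -5(z + 9) - 1(z - 1) = (-5z - 45) - (z - 1) = -6z - 44
Result: (-6z - 44)/[(z - 1)(z + 9)]


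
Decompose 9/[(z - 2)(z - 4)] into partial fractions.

9/(z - 2)(z - 4) = P/(z - 2) + Q/(z - 4). P = 9/(2 - 4) = -9/2, Q = 9/(4 - 2) = 9/2
Result: (-9/2)/(z - 2) + (9/2)/(z - 4)


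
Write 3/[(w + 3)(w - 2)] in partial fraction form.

3/(w + 3)(w - 2) = α/(w + 3) + β/(w - 2). α = 3/(-3 - 2) = -3/5, β = 3/(2 + 3) = 3/5
Result: (-3/5)/(w + 3) + (3/5)/(w - 2)


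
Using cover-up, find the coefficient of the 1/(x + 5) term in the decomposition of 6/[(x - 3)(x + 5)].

Cover (x + 5), set x=-5: 6/((x - 3) at x=-5) = 6/(-8) = -3/4


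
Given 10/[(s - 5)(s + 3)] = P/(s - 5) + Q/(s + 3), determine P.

Cover-up at s = 5: P = 10/(5 + 3) = 10/8 = 5/4


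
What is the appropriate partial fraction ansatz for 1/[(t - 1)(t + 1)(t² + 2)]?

Two linear + quadratic: P/(t - 1) + Q/(t + 1) + (Rt + S)/(t² + 2)


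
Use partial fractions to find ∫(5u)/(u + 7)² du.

Decompose: A = 5, B = 5·(-7) + 0 = -35, so (5u)/(u + 7)² = 5/(u + 7) - 35/(u + 7)². Integrate: ∫ A/(u + 7) du = 5 ln|(u + 7)|; ∫ B/(u + 7)² du = 35/(u + 7). Sum: 5 ln|(u + 7)| + 35/(u + 7) + C


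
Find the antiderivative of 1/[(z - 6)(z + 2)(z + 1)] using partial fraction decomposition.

Cover-up: α = 1/56, β = 1/8, γ = -1/7. Decomposition: (1/56)/(z - 6) + (1/8)/(z + 2) - (1/7)/(z + 1). Integrate each term: (1/56) ln|(z - 6)| + (1/8) ln|(z + 2)| - (1/7) ln|(z + 1)| + C


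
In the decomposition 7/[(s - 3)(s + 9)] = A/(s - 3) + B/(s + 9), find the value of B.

Cover-up at s = -9: B = 7/(-9 - 3) = -7/12


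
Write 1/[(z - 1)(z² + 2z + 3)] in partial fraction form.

Cover-up at z = 1: A = 1/(1² + 2·1 + 3) = 1/6. Then B = -A = -1/6, C = -A·(2 + 1) = -1/2
Result: (1/6)/(z - 1) - ((1/6)z + 1/2)/(z² + 2z + 3)


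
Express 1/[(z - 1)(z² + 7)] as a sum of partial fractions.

Cover-up at z = 1: α = 1/(1² + 7) = 1/8. Then β = -α = -1/8, γ = -α·(0 + 1) = -1/8
Result: (1/8)/(z - 1) - ((1/8)z + 1/8)/(z² + 7)


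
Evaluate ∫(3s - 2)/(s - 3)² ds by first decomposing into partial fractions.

Decompose: A = 3, B = 3·3 - 2 = 7, so (3s - 2)/(s - 3)² = 3/(s - 3) + 7/(s - 3)². Integrate: ∫ A/(s - 3) ds = 3 ln|(s - 3)|; ∫ B/(s - 3)² ds = -7/(s - 3). Sum: 3 ln|(s - 3)| - 7/(s - 3) + C


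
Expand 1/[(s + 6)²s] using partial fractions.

Cover-up at s=0: C = 1/(0 + 6)² = 1/36. Cover-up at s=-6: B = 1/(-6 - 0) = -1/6. Comparing s² coeff: A = -C = -1/36
Result: (-1/36)/(s + 6) - (1/6)/(s + 6)² + (1/36)/s


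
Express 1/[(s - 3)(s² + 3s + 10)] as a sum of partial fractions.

Cover-up at s = 3: A = 1/(3² + 3·3 + 10) = 1/28. Then B = -A = -1/28, C = -A·(3 + 3) = -3/14
Result: (1/28)/(s - 3) - ((1/28)s + 3/14)/(s² + 3s + 10)


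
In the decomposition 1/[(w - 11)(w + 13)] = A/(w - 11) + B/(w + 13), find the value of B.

Cover-up at w = -13: B = 1/(-13 - 11) = -1/24


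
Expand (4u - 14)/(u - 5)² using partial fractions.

(4u - 14) = A(u - 5) + B. At u = 5: B = 4·5 - 14 = 6. Coeff of u: A = 4
Result: 4/(u - 5) + 6/(u - 5)²


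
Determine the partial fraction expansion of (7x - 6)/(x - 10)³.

(7x - 6) = A(x - 10)² + B(x - 10) + C. At x = 10: C = 7·10 - 6 = 64. Coefficients: A = 0, B = 7
Result: 7/(x - 10)² + 64/(x - 10)³


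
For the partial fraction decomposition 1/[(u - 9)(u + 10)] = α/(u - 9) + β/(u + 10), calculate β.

Cover-up at u = -10: β = 1/(-10 - 9) = -1/19


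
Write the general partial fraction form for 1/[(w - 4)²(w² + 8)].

Repeated linear + quadratic: α/(w - 4) + β/(w - 4)² + (γw + δ)/(w² + 8)


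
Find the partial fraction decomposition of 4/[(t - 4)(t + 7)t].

Using cover-up method: α = 1/11, β = 4/77, γ = -1/7
Result: (1/11)/(t - 4) + (4/77)/(t + 7) - (1/7)/t


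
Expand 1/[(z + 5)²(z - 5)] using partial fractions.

Cover-up at z=5: R = 1/(5 + 5)² = 1/100. Cover-up at z=-5: Q = 1/(-5 - 5) = -1/10. Comparing z² coeff: P = -R = -1/100
Result: (-1/100)/(z + 5) - (1/10)/(z + 5)² + (1/100)/(z - 5)


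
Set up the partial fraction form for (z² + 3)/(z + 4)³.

Repeated linear factor (power 3): α/(z + 4) + β/(z + 4)² + γ/(z + 4)³


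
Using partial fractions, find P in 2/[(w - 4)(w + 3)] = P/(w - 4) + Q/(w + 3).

Cover-up at w = 4: P = 2/(4 + 3) = 2/7


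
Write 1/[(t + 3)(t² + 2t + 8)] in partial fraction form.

Cover-up at t = -3: P = 1/((-3)² + 2·(-3) + 8) = 1/11. Then Q = -P = -1/11, R = -P·(2 - 3) = 1/11
Result: (1/11)/(t + 3) - ((1/11)t - 1/11)/(t² + 2t + 8)


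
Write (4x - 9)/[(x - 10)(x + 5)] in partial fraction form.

At x=10: P = (4·10 - 9)/(10 + 5) = 31/15. At x=-5: Q = (4·(-5) - 9)/(-5 - 10) = 29/15
Result: (31/15)/(x - 10) + (29/15)/(x + 5)


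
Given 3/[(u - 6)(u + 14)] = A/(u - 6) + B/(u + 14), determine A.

Cover-up at u = 6: A = 3/(6 + 14) = 3/20


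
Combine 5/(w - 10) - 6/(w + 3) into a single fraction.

Common denominator (w - 10)(w + 3). Numerator: 5(w + 3) - 6(w - 10) = (5w + 15) - (6w - 60) = -w + 75
Result: (-w + 75)/[(w - 10)(w + 3)]


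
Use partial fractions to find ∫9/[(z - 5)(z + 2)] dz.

Decompose: 9/[(z - 5)(z + 2)] = (9/7)/(z - 5) - (9/7)/(z + 2). Integrate each term: (9/7) ln|(z - 5)| - (9/7) ln|(z + 2)| + C


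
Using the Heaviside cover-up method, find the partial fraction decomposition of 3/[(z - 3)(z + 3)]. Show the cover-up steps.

Cover (z - 3): set z=3, get α = 3/(3 + 3) = 1/2. Cover (z + 3): set z=-3, get β = 3/(-3 - 3) = -1/2.
Result: (1/2)/(z - 3) - (1/2)/(z + 3)


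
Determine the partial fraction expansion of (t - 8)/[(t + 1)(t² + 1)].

At t=-1: α = (1·(-1) - 8)/((-1)² + 1) = -9/2. β = -α = 9/2, γ = 1 - (-1)·α = -7/2
Result: (-9/2)/(t + 1) + ((9/2)t - 7/2)/(t² + 1)


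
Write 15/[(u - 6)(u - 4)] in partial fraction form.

15/(u - 6)(u - 4) = A/(u - 6) + B/(u - 4). A = 15/(6 - 4) = 15/2, B = 15/(4 - 6) = -15/2
Result: (15/2)/(u - 6) - (15/2)/(u - 4)


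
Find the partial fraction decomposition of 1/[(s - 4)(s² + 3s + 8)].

Cover-up at s = 4: A = 1/(4² + 3·4 + 8) = 1/36. Then B = -A = -1/36, C = -A·(3 + 4) = -7/36
Result: (1/36)/(s - 4) - ((1/36)s + 7/36)/(s² + 3s + 8)


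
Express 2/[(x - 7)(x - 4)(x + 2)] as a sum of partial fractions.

Using cover-up method: α = 2/27, β = -1/9, γ = 1/27
Result: (2/27)/(x - 7) - (1/9)/(x - 4) + (1/27)/(x + 2)


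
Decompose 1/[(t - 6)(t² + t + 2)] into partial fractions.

Cover-up at t = 6: α = 1/(6² + 1·6 + 2) = 1/44. Then β = -α = -1/44, γ = -α·(1 + 6) = -7/44
Result: (1/44)/(t - 6) - ((1/44)t + 7/44)/(t² + t + 2)


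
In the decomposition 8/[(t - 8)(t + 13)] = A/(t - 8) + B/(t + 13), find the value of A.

Cover-up at t = 8: A = 8/(8 + 13) = 8/21


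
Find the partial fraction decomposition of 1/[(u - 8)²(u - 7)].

Cover-up at u=7: γ = 1/(7 - 8)² = 1. Cover-up at u=8: β = 1/(8 - 7) = 1. Comparing u² coeff: α = -γ = -1
Result: -1/(u - 8) + 1/(u - 8)² + 1/(u - 7)


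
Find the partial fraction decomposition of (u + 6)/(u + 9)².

(u + 6) = α(u + 9) + β. At u = -9: β = 1·(-9) + 6 = -3. Coeff of u: α = 1
Result: 1/(u + 9) - 3/(u + 9)²


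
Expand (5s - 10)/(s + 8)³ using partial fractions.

(5s - 10) = P(s + 8)² + Q(s + 8) + R. At s = -8: R = 5·(-8) - 10 = -50. Coefficients: P = 0, Q = 5
Result: 5/(s + 8)² - 50/(s + 8)³


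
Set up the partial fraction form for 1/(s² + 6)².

Repeated quadratic factor: (Ps + Q)/(s² + 6) + (Rs + S)/(s² + 6)²


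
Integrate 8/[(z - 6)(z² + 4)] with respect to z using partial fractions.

Cover-up at z=6: α = 8/(6²+4) = 1/5. Coeff matching: β = -1/5, γ = -6/5. Decomposition: (1/5)/(z - 6) - ((1/5)z + 6/5)/(z² + 4). Integrate: linear → ln, quadratic → (1/2)ln + arctan: (1/5) ln|(z - 6)| - (1/10) ln(z² + 4) - (3/5) arctan(z/2) + C


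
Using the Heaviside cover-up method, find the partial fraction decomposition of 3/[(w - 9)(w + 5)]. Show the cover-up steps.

Cover (w - 9): set w=9, get P = 3/(9 + 5) = 3/14. Cover (w + 5): set w=-5, get Q = 3/(-5 - 9) = -3/14.
Result: (3/14)/(w - 9) - (3/14)/(w + 5)


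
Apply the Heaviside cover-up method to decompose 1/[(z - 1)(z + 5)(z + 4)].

Cover (z - 1), z=1: A = 1/[(1 + 5)(1 + 4)] = 1/30. Cover (z + 5), z=-5: B = 1/[(-5 - 1)(-5 + 4)] = 1/6. Cover (z + 4), z=-4: C = 1/[(-4 - 1)(-4 + 5)] = -1/5.
Result: (1/30)/(z - 1) + (1/6)/(z + 5) - (1/5)/(z + 4)


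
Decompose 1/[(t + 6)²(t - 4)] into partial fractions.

Cover-up at t=4: C = 1/(4 + 6)² = 1/100. Cover-up at t=-6: B = 1/(-6 - 4) = -1/10. Comparing t² coeff: A = -C = -1/100
Result: (-1/100)/(t + 6) - (1/10)/(t + 6)² + (1/100)/(t - 4)


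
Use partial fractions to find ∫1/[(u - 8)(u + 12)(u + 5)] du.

Cover-up: P = 1/260, Q = 1/140, R = -1/91. Decomposition: (1/260)/(u - 8) + (1/140)/(u + 12) - (1/91)/(u + 5). Integrate each term: (1/260) ln|(u - 8)| + (1/140) ln|(u + 12)| - (1/91) ln|(u + 5)| + C


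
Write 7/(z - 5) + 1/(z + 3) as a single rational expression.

Common denominator (z - 5)(z + 3). Numerator: 7(z + 3) + 1(z - 5) = (7z + 21) + (z - 5) = 8z + 16
Result: (8z + 16)/[(z - 5)(z + 3)]


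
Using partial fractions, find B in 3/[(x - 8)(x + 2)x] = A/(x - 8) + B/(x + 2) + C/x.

Cover-up at x = -2: B = 3/[(-2 - 8)(-2 - 0)] = 3/[(-10)(-2)] = 3/20


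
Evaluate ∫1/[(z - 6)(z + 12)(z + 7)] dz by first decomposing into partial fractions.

Cover-up: P = 1/234, Q = 1/90, R = -1/65. Decomposition: (1/234)/(z - 6) + (1/90)/(z + 12) - (1/65)/(z + 7). Integrate each term: (1/234) ln|(z - 6)| + (1/90) ln|(z + 12)| - (1/65) ln|(z + 7)| + C


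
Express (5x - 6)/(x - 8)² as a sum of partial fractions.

(5x - 6) = P(x - 8) + Q. At x = 8: Q = 5·8 - 6 = 34. Coeff of x: P = 5
Result: 5/(x - 8) + 34/(x - 8)²


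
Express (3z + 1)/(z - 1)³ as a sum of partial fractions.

(3z + 1) = α(z - 1)² + β(z - 1) + γ. At z = 1: γ = 3·1 + 1 = 4. Coefficients: α = 0, β = 3
Result: 3/(z - 1)² + 4/(z - 1)³


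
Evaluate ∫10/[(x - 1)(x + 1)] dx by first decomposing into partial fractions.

Decompose: 10/[(x - 1)(x + 1)] = 5/(x - 1) - 5/(x + 1). Integrate each term: 5 ln|(x - 1)| - 5 ln|(x + 1)| + C


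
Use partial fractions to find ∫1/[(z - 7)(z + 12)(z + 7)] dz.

Cover-up: α = 1/266, β = 1/95, γ = -1/70. Decomposition: (1/266)/(z - 7) + (1/95)/(z + 12) - (1/70)/(z + 7). Integrate each term: (1/266) ln|(z - 7)| + (1/95) ln|(z + 12)| - (1/70) ln|(z + 7)| + C


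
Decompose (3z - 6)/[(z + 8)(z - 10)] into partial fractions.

At z=-8: α = (3·(-8) - 6)/(-8 - 10) = 5/3. At z=10: β = (3·10 - 6)/(10 + 8) = 4/3
Result: (5/3)/(z + 8) + (4/3)/(z - 10)


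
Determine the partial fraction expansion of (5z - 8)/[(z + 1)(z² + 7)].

At z=-1: A = (5·(-1) - 8)/((-1)² + 7) = -13/8. B = -A = 13/8, C = 5 - (-1)·A = 27/8
Result: (-13/8)/(z + 1) + ((13/8)z + 27/8)/(z² + 7)


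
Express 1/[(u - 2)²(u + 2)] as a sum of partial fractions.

Cover-up at u=-2: γ = 1/(-2 - 2)² = 1/16. Cover-up at u=2: β = 1/(2 + 2) = 1/4. Comparing u² coeff: α = -γ = -1/16
Result: (-1/16)/(u - 2) + (1/4)/(u - 2)² + (1/16)/(u + 2)


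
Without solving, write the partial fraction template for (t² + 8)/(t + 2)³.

Repeated linear factor (power 3): P/(t + 2) + Q/(t + 2)² + R/(t + 2)³


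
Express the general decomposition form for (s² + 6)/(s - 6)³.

Repeated linear factor (power 3): α/(s - 6) + β/(s - 6)² + γ/(s - 6)³


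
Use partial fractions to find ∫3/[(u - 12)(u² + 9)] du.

Cover-up at u=12: α = 3/(12²+9) = 1/51. Coeff matching: β = -1/51, γ = -4/17. Decomposition: (1/51)/(u - 12) - ((1/51)u + 4/17)/(u² + 9). Integrate: linear → ln, quadratic → (1/2)ln + arctan: (1/51) ln|(u - 12)| - (1/102) ln(u² + 9) - (4/51) arctan(u/3) + C


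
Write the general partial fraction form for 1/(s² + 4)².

Repeated quadratic factor: (As + B)/(s² + 4) + (Cs + D)/(s² + 4)²


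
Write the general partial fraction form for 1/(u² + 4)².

Repeated quadratic factor: (αu + β)/(u² + 4) + (γu + δ)/(u² + 4)²


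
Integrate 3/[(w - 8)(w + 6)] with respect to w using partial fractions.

Decompose: 3/[(w - 8)(w + 6)] = (3/14)/(w - 8) - (3/14)/(w + 6). Integrate each term: (3/14) ln|(w - 8)| - (3/14) ln|(w + 6)| + C


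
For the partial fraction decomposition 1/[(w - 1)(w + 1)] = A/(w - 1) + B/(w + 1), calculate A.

Cover-up at w = 1: A = 1/(1 + 1) = 1/2


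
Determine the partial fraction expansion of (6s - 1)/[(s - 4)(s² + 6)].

At s=4: A = (6·4 - 1)/(4² + 6) = 23/22. B = -A = -23/22, C = 6 - 4·A = 20/11
Result: (23/22)/(s - 4) - ((23/22)s - 20/11)/(s² + 6)


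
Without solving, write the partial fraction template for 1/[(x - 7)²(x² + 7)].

Repeated linear + quadratic: A/(x - 7) + B/(x - 7)² + (Cx + D)/(x² + 7)


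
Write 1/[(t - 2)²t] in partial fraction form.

Cover-up at t=0: R = 1/(0 - 2)² = 1/4. Cover-up at t=2: Q = 1/(2 - 0) = 1/2. Comparing t² coeff: P = -R = -1/4
Result: (-1/4)/(t - 2) + (1/2)/(t - 2)² + (1/4)/t


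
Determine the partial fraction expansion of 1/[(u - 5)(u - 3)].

1/(u - 5)(u - 3) = α/(u - 5) + β/(u - 3). α = 1/(5 - 3) = 1/2, β = 1/(3 - 5) = -1/2
Result: (1/2)/(u - 5) - (1/2)/(u - 3)


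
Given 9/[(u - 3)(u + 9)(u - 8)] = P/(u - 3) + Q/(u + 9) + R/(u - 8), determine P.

Cover-up at u = 3: P = 9/[(3 + 9)(3 - 8)] = 9/[(12)(-5)] = -9/60 = -3/20


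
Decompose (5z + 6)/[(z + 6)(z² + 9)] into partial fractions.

At z=-6: P = (5·(-6) + 6)/((-6)² + 9) = -8/15. Q = -P = 8/15, R = 5 - (-6)·P = 9/5
Result: (-8/15)/(z + 6) + ((8/15)z + 9/5)/(z² + 9)


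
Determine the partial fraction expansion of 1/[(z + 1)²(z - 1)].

Cover-up at z=1: γ = 1/(1 + 1)² = 1/4. Cover-up at z=-1: β = 1/(-1 - 1) = -1/2. Comparing z² coeff: α = -γ = -1/4
Result: (-1/4)/(z + 1) - (1/2)/(z + 1)² + (1/4)/(z - 1)


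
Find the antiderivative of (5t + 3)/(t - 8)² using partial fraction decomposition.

Decompose: P = 5, Q = 5·8 + 3 = 43, so (5t + 3)/(t - 8)² = 5/(t - 8) + 43/(t - 8)². Integrate: ∫ P/(t - 8) dt = 5 ln|(t - 8)|; ∫ Q/(t - 8)² dt = -43/(t - 8). Sum: 5 ln|(t - 8)| - 43/(t - 8) + C


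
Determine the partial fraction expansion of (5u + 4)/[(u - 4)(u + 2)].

At u=4: α = (5·4 + 4)/(4 + 2) = 4. At u=-2: β = (5·(-2) + 4)/(-2 - 4) = 1
Result: 4/(u - 4) + 1/(u + 2)


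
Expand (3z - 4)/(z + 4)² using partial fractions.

(3z - 4) = α(z + 4) + β. At z = -4: β = 3·(-4) - 4 = -16. Coeff of z: α = 3
Result: 3/(z + 4) - 16/(z + 4)²


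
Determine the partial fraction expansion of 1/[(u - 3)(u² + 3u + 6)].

Cover-up at u = 3: A = 1/(3² + 3·3 + 6) = 1/24. Then B = -A = -1/24, C = -A·(3 + 3) = -1/4
Result: (1/24)/(u - 3) - ((1/24)u + 1/4)/(u² + 3u + 6)


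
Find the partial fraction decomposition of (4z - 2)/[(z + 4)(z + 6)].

At z=-4: α = (4·(-4) - 2)/(-4 + 6) = -9. At z=-6: β = (4·(-6) - 2)/(-6 + 4) = 13
Result: -9/(z + 4) + 13/(z + 6)


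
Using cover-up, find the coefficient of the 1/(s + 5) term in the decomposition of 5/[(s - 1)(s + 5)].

Cover (s + 5), set s=-5: 5/((s - 1) at s=-5) = 5/(-6) = -5/6


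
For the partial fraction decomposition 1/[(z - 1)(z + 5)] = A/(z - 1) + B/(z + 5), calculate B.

Cover-up at z = -5: B = 1/(-5 - 1) = -1/6


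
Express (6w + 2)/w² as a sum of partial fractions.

(6w + 2) = Aw + B. At w = 0: B = 6·0 + 2 = 2. Coeff of w: A = 6
Result: 6/w + 2/w²


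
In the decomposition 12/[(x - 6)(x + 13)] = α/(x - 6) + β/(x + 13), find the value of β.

Cover-up at x = -13: β = 12/(-13 - 6) = -12/19


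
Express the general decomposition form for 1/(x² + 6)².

Repeated quadratic factor: (αx + β)/(x² + 6) + (γx + δ)/(x² + 6)²


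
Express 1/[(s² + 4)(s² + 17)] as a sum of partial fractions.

Coefficient matching gives A = C = 0, B = 1/(17-4) = 1/13, D = -B = -1/13
Result: (1/13)/(s² + 4) - (1/13)/(s² + 17)


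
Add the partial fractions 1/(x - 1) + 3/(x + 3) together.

Common denominator (x - 1)(x + 3). Numerator: 1(x + 3) + 3(x - 1) = (x + 3) + (3x - 3) = 4x
Result: (4x)/[(x - 1)(x + 3)]


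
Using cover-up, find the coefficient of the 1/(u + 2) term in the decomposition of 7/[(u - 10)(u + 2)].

Cover (u + 2), set u=-2: 7/((u - 10) at u=-2) = 7/(-12) = -7/12


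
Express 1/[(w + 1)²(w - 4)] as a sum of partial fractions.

Cover-up at w=4: γ = 1/(4 + 1)² = 1/25. Cover-up at w=-1: β = 1/(-1 - 4) = -1/5. Comparing w² coeff: α = -γ = -1/25
Result: (-1/25)/(w + 1) - (1/5)/(w + 1)² + (1/25)/(w - 4)


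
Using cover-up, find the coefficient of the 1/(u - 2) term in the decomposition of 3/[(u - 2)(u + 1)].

Cover (u - 2), set u=2: 3/((u + 1) at u=2) = 3/(3) = 1


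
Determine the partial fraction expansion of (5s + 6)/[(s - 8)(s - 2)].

At s=8: α = (5·8 + 6)/(8 - 2) = 23/3. At s=2: β = (5·2 + 6)/(2 - 8) = -8/3
Result: (23/3)/(s - 8) - (8/3)/(s - 2)


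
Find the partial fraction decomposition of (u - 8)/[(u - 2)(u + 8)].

At u=2: P = (1·2 - 8)/(2 + 8) = -3/5. At u=-8: Q = (1·(-8) - 8)/(-8 - 2) = 8/5
Result: (-3/5)/(u - 2) + (8/5)/(u + 8)


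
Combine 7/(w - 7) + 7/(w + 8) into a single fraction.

Common denominator (w - 7)(w + 8). Numerator: 7(w + 8) + 7(w - 7) = (7w + 56) + (7w - 49) = 14w + 7
Result: (14w + 7)/[(w - 7)(w + 8)]


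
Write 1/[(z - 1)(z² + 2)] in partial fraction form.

Cover-up at z = 1: P = 1/(1² + 2) = 1/3. Then Q = -P = -1/3, R = -P·(0 + 1) = -1/3
Result: (1/3)/(z - 1) - ((1/3)z + 1/3)/(z² + 2)


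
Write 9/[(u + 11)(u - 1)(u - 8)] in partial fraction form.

Using cover-up method: P = 3/76, Q = -3/28, R = 9/133
Result: (3/76)/(u + 11) - (3/28)/(u - 1) + (9/133)/(u - 8)


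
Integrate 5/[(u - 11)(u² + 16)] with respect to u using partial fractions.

Cover-up at u=11: α = 5/(11²+16) = 5/137. Coeff matching: β = -5/137, γ = -55/137. Decomposition: (5/137)/(u - 11) - ((5/137)u + 55/137)/(u² + 16). Integrate: linear → ln, quadratic → (1/2)ln + arctan: (5/137) ln|(u - 11)| - (5/274) ln(u² + 16) - (55/548) arctan(u/4) + C


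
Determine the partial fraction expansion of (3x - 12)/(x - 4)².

(3x - 12) = A(x - 4) + B. At x = 4: B = 3·4 - 12 = 0. Coeff of x: A = 3
Result: 3/(x - 4)


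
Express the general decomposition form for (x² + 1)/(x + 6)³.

Repeated linear factor (power 3): A/(x + 6) + B/(x + 6)² + C/(x + 6)³


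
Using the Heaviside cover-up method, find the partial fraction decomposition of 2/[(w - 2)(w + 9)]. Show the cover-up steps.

Cover (w - 2): set w=2, get α = 2/(2 + 9) = 2/11. Cover (w + 9): set w=-9, get β = 2/(-9 - 2) = -2/11.
Result: (2/11)/(w - 2) - (2/11)/(w + 9)


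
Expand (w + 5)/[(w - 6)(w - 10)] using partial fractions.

At w=6: α = (1·6 + 5)/(6 - 10) = -11/4. At w=10: β = (1·10 + 5)/(10 - 6) = 15/4
Result: (-11/4)/(w - 6) + (15/4)/(w - 10)


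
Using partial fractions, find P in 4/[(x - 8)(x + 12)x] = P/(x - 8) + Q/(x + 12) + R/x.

Cover-up at x = 8: P = 4/[(8 + 12)(8 - 0)] = 4/[(20)(8)] = 4/160 = 1/40


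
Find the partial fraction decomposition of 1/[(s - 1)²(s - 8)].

Cover-up at s=8: R = 1/(8 - 1)² = 1/49. Cover-up at s=1: Q = 1/(1 - 8) = -1/7. Comparing s² coeff: P = -R = -1/49
Result: (-1/49)/(s - 1) - (1/7)/(s - 1)² + (1/49)/(s - 8)


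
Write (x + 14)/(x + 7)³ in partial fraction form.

(x + 14) = P(x + 7)² + Q(x + 7) + R. At x = -7: R = 1·(-7) + 14 = 7. Coefficients: P = 0, Q = 1
Result: 1/(x + 7)² + 7/(x + 7)³


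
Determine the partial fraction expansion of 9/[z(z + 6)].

9/z(z + 6) = P/z + Q/(z + 6). P = 9/(0 + 6) = 3/2, Q = 9/(-6 - 0) = -3/2
Result: (3/2)/z - (3/2)/(z + 6)


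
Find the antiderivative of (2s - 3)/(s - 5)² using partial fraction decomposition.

Decompose: P = 2, Q = 2·5 - 3 = 7, so (2s - 3)/(s - 5)² = 2/(s - 5) + 7/(s - 5)². Integrate: ∫ P/(s - 5) ds = 2 ln|(s - 5)|; ∫ Q/(s - 5)² ds = -7/(s - 5). Sum: 2 ln|(s - 5)| - 7/(s - 5) + C


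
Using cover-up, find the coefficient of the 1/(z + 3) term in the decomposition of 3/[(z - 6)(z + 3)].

Cover (z + 3), set z=-3: 3/((z - 6) at z=-3) = 3/(-9) = -1/3


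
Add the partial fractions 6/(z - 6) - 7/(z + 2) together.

Common denominator (z - 6)(z + 2). Numerator: 6(z + 2) - 7(z - 6) = (6z + 12) - (7z - 42) = -z + 54
Result: (-z + 54)/[(z - 6)(z + 2)]


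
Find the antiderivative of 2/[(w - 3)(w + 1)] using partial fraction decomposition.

Decompose: 2/[(w - 3)(w + 1)] = (1/2)/(w - 3) - (1/2)/(w + 1). Integrate each term: (1/2) ln|(w - 3)| - (1/2) ln|(w + 1)| + C


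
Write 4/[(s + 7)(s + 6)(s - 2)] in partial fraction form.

Using cover-up method: P = 4/9, Q = -1/2, R = 1/18
Result: (4/9)/(s + 7) - (1/2)/(s + 6) + (1/18)/(s - 2)


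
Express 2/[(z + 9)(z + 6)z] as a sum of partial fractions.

Using cover-up method: P = 2/27, Q = -1/9, R = 1/27
Result: (2/27)/(z + 9) - (1/9)/(z + 6) + (1/27)/z


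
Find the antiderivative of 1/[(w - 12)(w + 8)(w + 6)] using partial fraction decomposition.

Cover-up: P = 1/360, Q = 1/40, R = -1/36. Decomposition: (1/360)/(w - 12) + (1/40)/(w + 8) - (1/36)/(w + 6). Integrate each term: (1/360) ln|(w - 12)| + (1/40) ln|(w + 8)| - (1/36) ln|(w + 6)| + C


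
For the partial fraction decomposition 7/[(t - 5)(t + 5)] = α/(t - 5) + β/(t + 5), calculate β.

Cover-up at t = -5: β = 7/(-5 - 5) = -7/10


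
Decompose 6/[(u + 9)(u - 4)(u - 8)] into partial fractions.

Using cover-up method: α = 6/221, β = -3/26, γ = 3/34
Result: (6/221)/(u + 9) - (3/26)/(u - 4) + (3/34)/(u - 8)


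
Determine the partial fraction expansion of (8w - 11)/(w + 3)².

(8w - 11) = A(w + 3) + B. At w = -3: B = 8·(-3) - 11 = -35. Coeff of w: A = 8
Result: 8/(w + 3) - 35/(w + 3)²


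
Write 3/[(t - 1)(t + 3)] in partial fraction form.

3/(t - 1)(t + 3) = α/(t - 1) + β/(t + 3). α = 3/(1 + 3) = 3/4, β = 3/(-3 - 1) = -3/4
Result: (3/4)/(t - 1) - (3/4)/(t + 3)


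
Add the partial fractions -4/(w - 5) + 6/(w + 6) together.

Common denominator (w - 5)(w + 6). Numerator: -4(w + 6) + 6(w - 5) = (-4w - 24) + (6w - 30) = 2w - 54
Result: (2w - 54)/[(w - 5)(w + 6)]


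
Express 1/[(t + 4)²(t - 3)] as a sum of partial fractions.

Cover-up at t=3: C = 1/(3 + 4)² = 1/49. Cover-up at t=-4: B = 1/(-4 - 3) = -1/7. Comparing t² coeff: A = -C = -1/49
Result: (-1/49)/(t + 4) - (1/7)/(t + 4)² + (1/49)/(t - 3)


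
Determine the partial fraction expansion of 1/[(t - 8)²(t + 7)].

Cover-up at t=-7: C = 1/(-7 - 8)² = 1/225. Cover-up at t=8: B = 1/(8 + 7) = 1/15. Comparing t² coeff: A = -C = -1/225
Result: (-1/225)/(t - 8) + (1/15)/(t - 8)² + (1/225)/(t + 7)


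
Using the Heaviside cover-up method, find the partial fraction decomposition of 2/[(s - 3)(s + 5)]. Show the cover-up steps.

Cover (s - 3): set s=3, get A = 2/(3 + 5) = 1/4. Cover (s + 5): set s=-5, get B = 2/(-5 - 3) = -1/4.
Result: (1/4)/(s - 3) - (1/4)/(s + 5)


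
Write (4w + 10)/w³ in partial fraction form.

(4w + 10) = αw² + βw + γ. At w = 0: γ = 4·0 + 10 = 10. Coefficients: α = 0, β = 4
Result: 4/w² + 10/w³


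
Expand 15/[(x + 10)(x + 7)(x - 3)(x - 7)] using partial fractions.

Using Heaviside cover-up: (-5/221)/(x + 10) + (1/28)/(x + 7) - (3/104)/(x - 3) + (15/952)/(x - 7)


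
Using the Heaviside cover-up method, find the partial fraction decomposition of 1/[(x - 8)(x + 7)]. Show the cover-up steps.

Cover (x - 8): set x=8, get P = 1/(8 + 7) = 1/15. Cover (x + 7): set x=-7, get Q = 1/(-7 - 8) = -1/15.
Result: (1/15)/(x - 8) - (1/15)/(x + 7)


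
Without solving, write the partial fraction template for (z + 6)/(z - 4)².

Repeated linear factor: P/(z - 4) + Q/(z - 4)²


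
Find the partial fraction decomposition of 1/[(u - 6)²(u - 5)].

Cover-up at u=5: γ = 1/(5 - 6)² = 1. Cover-up at u=6: β = 1/(6 - 5) = 1. Comparing u² coeff: α = -γ = -1
Result: -1/(u - 6) + 1/(u - 6)² + 1/(u - 5)


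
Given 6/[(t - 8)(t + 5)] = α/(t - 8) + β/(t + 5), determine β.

Cover-up at t = -5: β = 6/(-5 - 8) = -6/13


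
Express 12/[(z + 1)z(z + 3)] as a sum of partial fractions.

Using cover-up method: P = -6, Q = 4, R = 2
Result: -6/(z + 1) + 4/z + 2/(z + 3)


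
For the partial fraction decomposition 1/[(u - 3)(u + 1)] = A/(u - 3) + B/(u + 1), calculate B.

Cover-up at u = -1: B = 1/(-1 - 3) = -1/4


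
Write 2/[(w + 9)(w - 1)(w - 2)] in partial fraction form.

Using cover-up method: A = 1/55, B = -1/5, C = 2/11
Result: (1/55)/(w + 9) - (1/5)/(w - 1) + (2/11)/(w - 2)


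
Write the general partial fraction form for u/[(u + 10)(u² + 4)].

Linear + irreducible quadratic: A/(u + 10) + (Bu + C)/(u² + 4)


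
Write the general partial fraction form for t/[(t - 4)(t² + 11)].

Linear + irreducible quadratic: A/(t - 4) + (Bt + C)/(t² + 11)


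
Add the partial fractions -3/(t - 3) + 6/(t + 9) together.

Common denominator (t - 3)(t + 9). Numerator: -3(t + 9) + 6(t - 3) = (-3t - 27) + (6t - 18) = 3t - 45
Result: (3t - 45)/[(t - 3)(t + 9)]


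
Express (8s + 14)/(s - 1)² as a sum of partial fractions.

(8s + 14) = A(s - 1) + B. At s = 1: B = 8·1 + 14 = 22. Coeff of s: A = 8
Result: 8/(s - 1) + 22/(s - 1)²


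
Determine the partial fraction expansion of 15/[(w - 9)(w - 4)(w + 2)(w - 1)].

Using Heaviside cover-up: (3/88)/(w - 9) - (1/6)/(w - 4) - (5/66)/(w + 2) + (5/24)/(w - 1)


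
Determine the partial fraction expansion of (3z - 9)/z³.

(3z - 9) = Az² + Bz + C. At z = 0: C = 3·0 - 9 = -9. Coefficients: A = 0, B = 3
Result: 3/z² - 9/z³


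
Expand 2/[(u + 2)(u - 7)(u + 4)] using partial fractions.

Using cover-up method: A = -1/9, B = 2/99, C = 1/11
Result: (-1/9)/(u + 2) + (2/99)/(u - 7) + (1/11)/(u + 4)


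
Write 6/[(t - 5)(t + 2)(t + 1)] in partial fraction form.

Using cover-up method: A = 1/7, B = 6/7, C = -1
Result: (1/7)/(t - 5) + (6/7)/(t + 2) - 1/(t + 1)


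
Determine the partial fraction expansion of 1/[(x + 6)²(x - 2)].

Cover-up at x=2: C = 1/(2 + 6)² = 1/64. Cover-up at x=-6: B = 1/(-6 - 2) = -1/8. Comparing x² coeff: A = -C = -1/64
Result: (-1/64)/(x + 6) - (1/8)/(x + 6)² + (1/64)/(x - 2)


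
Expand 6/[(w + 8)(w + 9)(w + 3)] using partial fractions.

Using cover-up method: P = -6/5, Q = 1, R = 1/5
Result: (-6/5)/(w + 8) + 1/(w + 9) + (1/5)/(w + 3)


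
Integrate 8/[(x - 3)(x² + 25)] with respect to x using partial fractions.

Cover-up at x=3: A = 8/(3²+25) = 4/17. Coeff matching: B = -4/17, C = -12/17. Decomposition: (4/17)/(x - 3) - ((4/17)x + 12/17)/(x² + 25). Integrate: linear → ln, quadratic → (1/2)ln + arctan: (4/17) ln|(x - 3)| - (2/17) ln(x² + 25) - (12/85) arctan(x/5) + C


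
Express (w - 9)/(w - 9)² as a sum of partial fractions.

(w - 9) = P(w - 9) + Q. At w = 9: Q = 1·9 - 9 = 0. Coeff of w: P = 1
Result: 1/(w - 9)


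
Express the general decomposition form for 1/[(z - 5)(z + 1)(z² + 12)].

Two linear + quadratic: A/(z - 5) + B/(z + 1) + (Cz + D)/(z² + 12)


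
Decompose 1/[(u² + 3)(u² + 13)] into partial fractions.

Coefficient matching gives A = C = 0, B = 1/(13-3) = 1/10, D = -B = -1/10
Result: (1/10)/(u² + 3) - (1/10)/(u² + 13)


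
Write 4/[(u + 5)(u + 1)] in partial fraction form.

4/(u + 5)(u + 1) = α/(u + 5) + β/(u + 1). α = 4/(-5 + 1) = -1, β = 4/(-1 + 5) = 1
Result: -1/(u + 5) + 1/(u + 1)


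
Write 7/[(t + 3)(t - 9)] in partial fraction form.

7/(t + 3)(t - 9) = A/(t + 3) + B/(t - 9). A = 7/(-3 - 9) = -7/12, B = 7/(9 + 3) = 7/12
Result: (-7/12)/(t + 3) + (7/12)/(t - 9)


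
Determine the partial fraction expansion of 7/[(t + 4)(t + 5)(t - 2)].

Using cover-up method: P = -7/6, Q = 1, R = 1/6
Result: (-7/6)/(t + 4) + 1/(t + 5) + (1/6)/(t - 2)


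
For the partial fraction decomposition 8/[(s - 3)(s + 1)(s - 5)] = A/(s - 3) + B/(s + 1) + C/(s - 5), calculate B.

Cover-up at s = -1: B = 8/[(-1 - 3)(-1 - 5)] = 8/[(-4)(-6)] = 8/24 = 1/3


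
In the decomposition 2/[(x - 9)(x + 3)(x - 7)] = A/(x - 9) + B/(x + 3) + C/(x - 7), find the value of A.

Cover-up at x = 9: A = 2/[(9 + 3)(9 - 7)] = 2/[(12)(2)] = 2/24 = 1/12


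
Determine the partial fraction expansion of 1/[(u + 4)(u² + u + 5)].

Cover-up at u = -4: P = 1/((-4)² + 1·(-4) + 5) = 1/17. Then Q = -P = -1/17, R = -P·(1 - 4) = 3/17
Result: (1/17)/(u + 4) - ((1/17)u - 3/17)/(u² + u + 5)


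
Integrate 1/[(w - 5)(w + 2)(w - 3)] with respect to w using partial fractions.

Cover-up: P = 1/14, Q = 1/35, R = -1/10. Decomposition: (1/14)/(w - 5) + (1/35)/(w + 2) - (1/10)/(w - 3). Integrate each term: (1/14) ln|(w - 5)| + (1/35) ln|(w + 2)| - (1/10) ln|(w - 3)| + C


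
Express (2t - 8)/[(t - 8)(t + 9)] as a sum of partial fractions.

At t=8: α = (2·8 - 8)/(8 + 9) = 8/17. At t=-9: β = (2·(-9) - 8)/(-9 - 8) = 26/17
Result: (8/17)/(t - 8) + (26/17)/(t + 9)


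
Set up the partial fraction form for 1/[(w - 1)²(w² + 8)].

Repeated linear + quadratic: P/(w - 1) + Q/(w - 1)² + (Rw + S)/(w² + 8)


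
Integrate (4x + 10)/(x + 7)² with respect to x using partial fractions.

Decompose: P = 4, Q = 4·(-7) + 10 = -18, so (4x + 10)/(x + 7)² = 4/(x + 7) - 18/(x + 7)². Integrate: ∫ P/(x + 7) dx = 4 ln|(x + 7)|; ∫ Q/(x + 7)² dx = 18/(x + 7). Sum: 4 ln|(x + 7)| + 18/(x + 7) + C


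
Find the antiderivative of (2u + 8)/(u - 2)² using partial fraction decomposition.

Decompose: α = 2, β = 2·2 + 8 = 12, so (2u + 8)/(u - 2)² = 2/(u - 2) + 12/(u - 2)². Integrate: ∫ α/(u - 2) du = 2 ln|(u - 2)|; ∫ β/(u - 2)² du = -12/(u - 2). Sum: 2 ln|(u - 2)| - 12/(u - 2) + C


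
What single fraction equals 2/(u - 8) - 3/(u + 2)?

Common denominator (u - 8)(u + 2). Numerator: 2(u + 2) - 3(u - 8) = (2u + 4) - (3u - 24) = -u + 28
Result: (-u + 28)/[(u - 8)(u + 2)]


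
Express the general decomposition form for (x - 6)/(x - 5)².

Repeated linear factor: P/(x - 5) + Q/(x - 5)²


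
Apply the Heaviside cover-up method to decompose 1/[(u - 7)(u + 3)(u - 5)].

Cover (u - 7), u=7: P = 1/[(7 + 3)(7 - 5)] = 1/20. Cover (u + 3), u=-3: Q = 1/[(-3 - 7)(-3 - 5)] = 1/80. Cover (u - 5), u=5: R = 1/[(5 - 7)(5 + 3)] = -1/16.
Result: (1/20)/(u - 7) + (1/80)/(u + 3) - (1/16)/(u - 5)


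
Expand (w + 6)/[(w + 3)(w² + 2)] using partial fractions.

At w=-3: α = (1·(-3) + 6)/((-3)² + 2) = 3/11. β = -α = -3/11, γ = 1 - (-3)·α = 20/11
Result: (3/11)/(w + 3) - ((3/11)w - 20/11)/(w² + 2)


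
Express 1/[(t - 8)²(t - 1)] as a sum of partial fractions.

Cover-up at t=1: R = 1/(1 - 8)² = 1/49. Cover-up at t=8: Q = 1/(8 - 1) = 1/7. Comparing t² coeff: P = -R = -1/49
Result: (-1/49)/(t - 8) + (1/7)/(t - 8)² + (1/49)/(t - 1)


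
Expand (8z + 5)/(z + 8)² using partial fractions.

(8z + 5) = A(z + 8) + B. At z = -8: B = 8·(-8) + 5 = -59. Coeff of z: A = 8
Result: 8/(z + 8) - 59/(z + 8)²


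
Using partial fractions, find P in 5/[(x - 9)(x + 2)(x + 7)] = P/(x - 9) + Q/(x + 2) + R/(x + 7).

Cover-up at x = 9: P = 5/[(9 + 2)(9 + 7)] = 5/[(11)(16)] = 5/176


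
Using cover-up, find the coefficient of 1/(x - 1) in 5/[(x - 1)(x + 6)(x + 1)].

Cover (x - 1), set x=1: 5/[(1 + 6)(1 + 1)] = 5/14


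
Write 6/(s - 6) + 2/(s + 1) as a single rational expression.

Common denominator (s - 6)(s + 1). Numerator: 6(s + 1) + 2(s - 6) = (6s + 6) + (2s - 12) = 8s - 6
Result: (8s - 6)/[(s - 6)(s + 1)]


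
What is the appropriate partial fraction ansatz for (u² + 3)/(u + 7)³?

Repeated linear factor (power 3): A/(u + 7) + B/(u + 7)² + C/(u + 7)³


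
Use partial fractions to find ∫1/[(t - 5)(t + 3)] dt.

Decompose: 1/[(t - 5)(t + 3)] = (1/8)/(t - 5) - (1/8)/(t + 3). Integrate each term: (1/8) ln|(t - 5)| - (1/8) ln|(t + 3)| + C


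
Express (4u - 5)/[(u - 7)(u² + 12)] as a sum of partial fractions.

At u=7: α = (4·7 - 5)/(7² + 12) = 23/61. β = -α = -23/61, γ = 4 - 7·α = 83/61
Result: (23/61)/(u - 7) - ((23/61)u - 83/61)/(u² + 12)


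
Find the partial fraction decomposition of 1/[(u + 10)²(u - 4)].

Cover-up at u=4: γ = 1/(4 + 10)² = 1/196. Cover-up at u=-10: β = 1/(-10 - 4) = -1/14. Comparing u² coeff: α = -γ = -1/196
Result: (-1/196)/(u + 10) - (1/14)/(u + 10)² + (1/196)/(u - 4)


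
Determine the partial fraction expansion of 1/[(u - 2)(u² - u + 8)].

Cover-up at u = 2: α = 1/(2² - 1·2 + 8) = 1/10. Then β = -α = -1/10, γ = -α·(-1 + 2) = -1/10
Result: (1/10)/(u - 2) - ((1/10)u + 1/10)/(u² - u + 8)


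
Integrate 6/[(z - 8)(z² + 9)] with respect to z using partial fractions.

Cover-up at z=8: α = 6/(8²+9) = 6/73. Coeff matching: β = -6/73, γ = -48/73. Decomposition: (6/73)/(z - 8) - ((6/73)z + 48/73)/(z² + 9). Integrate: linear → ln, quadratic → (1/2)ln + arctan: (6/73) ln|(z - 8)| - (3/73) ln(z² + 9) - (16/73) arctan(z/3) + C


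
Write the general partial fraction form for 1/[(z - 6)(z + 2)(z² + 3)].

Two linear + quadratic: A/(z - 6) + B/(z + 2) + (Cz + D)/(z² + 3)


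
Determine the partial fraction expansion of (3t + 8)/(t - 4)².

(3t + 8) = A(t - 4) + B. At t = 4: B = 3·4 + 8 = 20. Coeff of t: A = 3
Result: 3/(t - 4) + 20/(t - 4)²


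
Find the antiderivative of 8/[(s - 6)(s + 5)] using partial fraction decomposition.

Decompose: 8/[(s - 6)(s + 5)] = (8/11)/(s - 6) - (8/11)/(s + 5). Integrate each term: (8/11) ln|(s - 6)| - (8/11) ln|(s + 5)| + C


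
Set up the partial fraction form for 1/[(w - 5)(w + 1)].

Distinct linear factors: P/(w - 5) + Q/(w + 1)


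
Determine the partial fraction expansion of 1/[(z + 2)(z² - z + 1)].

Cover-up at z = -2: P = 1/((-2)² - 1·(-2) + 1) = 1/7. Then Q = -P = -1/7, R = -P·(-1 - 2) = 3/7
Result: (1/7)/(z + 2) - ((1/7)z - 3/7)/(z² - z + 1)


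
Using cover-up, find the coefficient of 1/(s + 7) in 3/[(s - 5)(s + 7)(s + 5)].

Cover (s + 7), set s=-7: 3/[(-7 - 5)(-7 + 5)] = 1/8


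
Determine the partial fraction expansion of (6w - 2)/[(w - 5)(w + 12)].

At w=5: P = (6·5 - 2)/(5 + 12) = 28/17. At w=-12: Q = (6·(-12) - 2)/(-12 - 5) = 74/17
Result: (28/17)/(w - 5) + (74/17)/(w + 12)


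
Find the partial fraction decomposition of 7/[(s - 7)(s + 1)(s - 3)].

Using cover-up method: P = 7/32, Q = 7/32, R = -7/16
Result: (7/32)/(s - 7) + (7/32)/(s + 1) - (7/16)/(s - 3)


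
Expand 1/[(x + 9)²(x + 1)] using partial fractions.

Cover-up at x=-1: R = 1/(-1 + 9)² = 1/64. Cover-up at x=-9: Q = 1/(-9 + 1) = -1/8. Comparing x² coeff: P = -R = -1/64
Result: (-1/64)/(x + 9) - (1/8)/(x + 9)² + (1/64)/(x + 1)


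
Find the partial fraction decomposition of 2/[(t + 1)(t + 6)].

2/(t + 1)(t + 6) = α/(t + 1) + β/(t + 6). α = 2/(-1 + 6) = 2/5, β = 2/(-6 + 1) = -2/5
Result: (2/5)/(t + 1) - (2/5)/(t + 6)


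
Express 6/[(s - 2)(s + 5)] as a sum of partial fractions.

6/(s - 2)(s + 5) = P/(s - 2) + Q/(s + 5). P = 6/(2 + 5) = 6/7, Q = 6/(-5 - 2) = -6/7
Result: (6/7)/(s - 2) - (6/7)/(s + 5)


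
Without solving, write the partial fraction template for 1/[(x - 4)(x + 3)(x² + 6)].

Two linear + quadratic: α/(x - 4) + β/(x + 3) + (γx + δ)/(x² + 6)


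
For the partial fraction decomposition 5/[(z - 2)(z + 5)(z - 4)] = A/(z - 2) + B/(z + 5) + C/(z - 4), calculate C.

Cover-up at z = 4: C = 5/[(4 - 2)(4 + 5)] = 5/[(2)(9)] = 5/18


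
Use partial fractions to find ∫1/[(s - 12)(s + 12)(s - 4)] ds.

Cover-up: A = 1/192, B = 1/384, C = -1/128. Decomposition: (1/192)/(s - 12) + (1/384)/(s + 12) - (1/128)/(s - 4). Integrate each term: (1/192) ln|(s - 12)| + (1/384) ln|(s + 12)| - (1/128) ln|(s - 4)| + C


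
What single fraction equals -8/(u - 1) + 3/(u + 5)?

Common denominator (u - 1)(u + 5). Numerator: -8(u + 5) + 3(u - 1) = (-8u - 40) + (3u - 3) = -5u - 43
Result: (-5u - 43)/[(u - 1)(u + 5)]


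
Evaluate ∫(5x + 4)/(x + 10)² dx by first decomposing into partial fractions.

Decompose: A = 5, B = 5·(-10) + 4 = -46, so (5x + 4)/(x + 10)² = 5/(x + 10) - 46/(x + 10)². Integrate: ∫ A/(x + 10) dx = 5 ln|(x + 10)|; ∫ B/(x + 10)² dx = 46/(x + 10). Sum: 5 ln|(x + 10)| + 46/(x + 10) + C


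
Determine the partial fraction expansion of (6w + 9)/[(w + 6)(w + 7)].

At w=-6: P = (6·(-6) + 9)/(-6 + 7) = -27. At w=-7: Q = (6·(-7) + 9)/(-7 + 6) = 33
Result: -27/(w + 6) + 33/(w + 7)


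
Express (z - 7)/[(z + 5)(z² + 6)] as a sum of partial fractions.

At z=-5: A = (1·(-5) - 7)/((-5)² + 6) = -12/31. B = -A = 12/31, C = 1 - (-5)·A = -29/31
Result: (-12/31)/(z + 5) + ((12/31)z - 29/31)/(z² + 6)


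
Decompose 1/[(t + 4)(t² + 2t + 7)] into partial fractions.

Cover-up at t = -4: P = 1/((-4)² + 2·(-4) + 7) = 1/15. Then Q = -P = -1/15, R = -P·(2 - 4) = 2/15
Result: (1/15)/(t + 4) - ((1/15)t - 2/15)/(t² + 2t + 7)


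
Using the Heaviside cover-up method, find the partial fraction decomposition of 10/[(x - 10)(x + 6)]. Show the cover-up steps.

Cover (x - 10): set x=10, get A = 10/(10 + 6) = 5/8. Cover (x + 6): set x=-6, get B = 10/(-6 - 10) = -5/8.
Result: (5/8)/(x - 10) - (5/8)/(x + 6)


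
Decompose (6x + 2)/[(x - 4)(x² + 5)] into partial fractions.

At x=4: α = (6·4 + 2)/(4² + 5) = 26/21. β = -α = -26/21, γ = 6 - 4·α = 22/21
Result: (26/21)/(x - 4) - ((26/21)x - 22/21)/(x² + 5)


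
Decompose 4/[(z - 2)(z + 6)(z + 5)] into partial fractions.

Using cover-up method: α = 1/14, β = 1/2, γ = -4/7
Result: (1/14)/(z - 2) + (1/2)/(z + 6) - (4/7)/(z + 5)


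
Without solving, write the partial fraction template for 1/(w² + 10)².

Repeated quadratic factor: (αw + β)/(w² + 10) + (γw + δ)/(w² + 10)²


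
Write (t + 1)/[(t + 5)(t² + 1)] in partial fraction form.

At t=-5: A = (1·(-5) + 1)/((-5)² + 1) = -2/13. B = -A = 2/13, C = 1 - (-5)·A = 3/13
Result: (-2/13)/(t + 5) + ((2/13)t + 3/13)/(t² + 1)


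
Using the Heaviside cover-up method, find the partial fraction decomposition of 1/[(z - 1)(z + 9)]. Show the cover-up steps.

Cover (z - 1): set z=1, get α = 1/(1 + 9) = 1/10. Cover (z + 9): set z=-9, get β = 1/(-9 - 1) = -1/10.
Result: (1/10)/(z - 1) - (1/10)/(z + 9)


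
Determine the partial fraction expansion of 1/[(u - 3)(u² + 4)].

Cover-up at u = 3: α = 1/(3² + 4) = 1/13. Then β = -α = -1/13, γ = -α·(0 + 3) = -3/13
Result: (1/13)/(u - 3) - ((1/13)u + 3/13)/(u² + 4)


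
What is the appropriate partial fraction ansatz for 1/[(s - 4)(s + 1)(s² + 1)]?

Two linear + quadratic: A/(s - 4) + B/(s + 1) + (Cs + D)/(s² + 1)


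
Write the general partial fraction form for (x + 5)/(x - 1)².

Repeated linear factor: A/(x - 1) + B/(x - 1)²


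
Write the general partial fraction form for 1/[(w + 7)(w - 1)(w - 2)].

Three distinct linear factors: A/(w + 7) + B/(w - 1) + C/(w - 2)


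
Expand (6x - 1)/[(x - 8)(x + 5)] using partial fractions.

At x=8: A = (6·8 - 1)/(8 + 5) = 47/13. At x=-5: B = (6·(-5) - 1)/(-5 - 8) = 31/13
Result: (47/13)/(x - 8) + (31/13)/(x + 5)
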